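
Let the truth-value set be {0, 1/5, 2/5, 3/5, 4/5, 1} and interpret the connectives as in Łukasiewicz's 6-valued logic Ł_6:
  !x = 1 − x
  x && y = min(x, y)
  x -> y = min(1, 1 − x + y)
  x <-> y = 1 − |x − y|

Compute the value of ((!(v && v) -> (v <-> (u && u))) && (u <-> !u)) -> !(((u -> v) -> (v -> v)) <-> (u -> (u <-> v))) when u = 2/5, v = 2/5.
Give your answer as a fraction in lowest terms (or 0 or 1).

v && v = 2/5 && 2/5 = 2/5
!(v && v) = !2/5 = 3/5
u && u = 2/5 && 2/5 = 2/5
v <-> (u && u) = 2/5 <-> 2/5 = 1
!(v && v) -> (v <-> (u && u)) = 3/5 -> 1 = 1
!u = !2/5 = 3/5
u <-> !u = 2/5 <-> 3/5 = 4/5
(!(v && v) -> (v <-> (u && u))) && (u <-> !u) = 1 && 4/5 = 4/5
u -> v = 2/5 -> 2/5 = 1
v -> v = 2/5 -> 2/5 = 1
(u -> v) -> (v -> v) = 1 -> 1 = 1
u <-> v = 2/5 <-> 2/5 = 1
u -> (u <-> v) = 2/5 -> 1 = 1
((u -> v) -> (v -> v)) <-> (u -> (u <-> v)) = 1 <-> 1 = 1
!(((u -> v) -> (v -> v)) <-> (u -> (u <-> v))) = !1 = 0
((!(v && v) -> (v <-> (u && u))) && (u <-> !u)) -> !(((u -> v) -> (v -> v)) <-> (u -> (u <-> v))) = 4/5 -> 0 = 1/5

1/5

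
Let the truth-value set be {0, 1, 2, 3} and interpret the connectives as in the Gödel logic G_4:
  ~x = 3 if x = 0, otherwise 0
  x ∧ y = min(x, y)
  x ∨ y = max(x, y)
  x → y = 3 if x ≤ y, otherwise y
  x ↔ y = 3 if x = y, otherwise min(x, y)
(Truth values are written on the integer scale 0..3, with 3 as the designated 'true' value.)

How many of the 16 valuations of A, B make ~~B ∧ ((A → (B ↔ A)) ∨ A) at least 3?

11

A = 0, B = 0 ↦ 0  <
A = 0, B = 1 ↦ 3  ≥
A = 0, B = 2 ↦ 3  ≥
A = 0, B = 3 ↦ 3  ≥
A = 1, B = 0 ↦ 0  <
A = 1, B = 1 ↦ 3  ≥
A = 1, B = 2 ↦ 3  ≥
A = 1, B = 3 ↦ 3  ≥
A = 2, B = 0 ↦ 0  <
A = 2, B = 1 ↦ 2  <
A = 2, B = 2 ↦ 3  ≥
A = 2, B = 3 ↦ 3  ≥
A = 3, B = 0 ↦ 0  <
A = 3, B = 1 ↦ 3  ≥
A = 3, B = 2 ↦ 3  ≥
A = 3, B = 3 ↦ 3  ≥
So 11 of the 16 assignments meet the threshold.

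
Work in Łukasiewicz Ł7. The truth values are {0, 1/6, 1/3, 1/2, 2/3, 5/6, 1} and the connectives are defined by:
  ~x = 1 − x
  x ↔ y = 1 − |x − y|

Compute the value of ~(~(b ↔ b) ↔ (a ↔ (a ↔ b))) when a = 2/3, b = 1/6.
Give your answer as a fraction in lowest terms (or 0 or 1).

5/6

b ↔ b = 1/6 ↔ 1/6 = 1
~(b ↔ b) = ~1 = 0
a ↔ b = 2/3 ↔ 1/6 = 1/2
a ↔ (a ↔ b) = 2/3 ↔ 1/2 = 5/6
~(b ↔ b) ↔ (a ↔ (a ↔ b)) = 0 ↔ 5/6 = 1/6
~(~(b ↔ b) ↔ (a ↔ (a ↔ b))) = ~1/6 = 5/6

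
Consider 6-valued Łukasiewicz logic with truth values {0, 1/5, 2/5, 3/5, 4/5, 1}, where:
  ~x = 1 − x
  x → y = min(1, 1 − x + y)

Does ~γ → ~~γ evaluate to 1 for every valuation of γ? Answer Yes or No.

No

Counterexample: take γ = 0.
~γ = ~0 = 1
~γ = ~0 = 1
~~γ = ~1 = 0
~γ → ~~γ = 1 → 0 = 0
This gives 0 ≠ 1.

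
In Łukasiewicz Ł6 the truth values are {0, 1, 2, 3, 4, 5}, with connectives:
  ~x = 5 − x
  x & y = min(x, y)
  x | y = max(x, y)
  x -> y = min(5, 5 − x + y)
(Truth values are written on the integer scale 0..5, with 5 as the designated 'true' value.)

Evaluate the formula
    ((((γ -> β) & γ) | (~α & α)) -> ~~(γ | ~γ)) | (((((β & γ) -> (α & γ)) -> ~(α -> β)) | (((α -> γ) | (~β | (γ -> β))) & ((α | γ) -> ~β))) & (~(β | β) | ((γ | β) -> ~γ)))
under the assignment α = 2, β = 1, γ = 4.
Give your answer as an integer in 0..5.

5

γ -> β = 4 -> 1 = 2
(γ -> β) & γ = 2 & 4 = 2
~α = ~2 = 3
~α & α = 3 & 2 = 2
((γ -> β) & γ) | (~α & α) = 2 | 2 = 2
~γ = ~4 = 1
γ | ~γ = 4 | 1 = 4
~(γ | ~γ) = ~4 = 1
~~(γ | ~γ) = ~1 = 4
(((γ -> β) & γ) | (~α & α)) -> ~~(γ | ~γ) = 2 -> 4 = 5
β & γ = 1 & 4 = 1
α & γ = 2 & 4 = 2
(β & γ) -> (α & γ) = 1 -> 2 = 5
α -> β = 2 -> 1 = 4
~(α -> β) = ~4 = 1
((β & γ) -> (α & γ)) -> ~(α -> β) = 5 -> 1 = 1
α -> γ = 2 -> 4 = 5
~β = ~1 = 4
γ -> β = 4 -> 1 = 2
~β | (γ -> β) = 4 | 2 = 4
(α -> γ) | (~β | (γ -> β)) = 5 | 4 = 5
α | γ = 2 | 4 = 4
~β = ~1 = 4
(α | γ) -> ~β = 4 -> 4 = 5
((α -> γ) | (~β | (γ -> β))) & ((α | γ) -> ~β) = 5 & 5 = 5
(((β & γ) -> (α & γ)) -> ~(α -> β)) | (((α -> γ) | (~β | (γ -> β))) & ((α | γ) -> ~β)) = 1 | 5 = 5
β | β = 1 | 1 = 1
~(β | β) = ~1 = 4
γ | β = 4 | 1 = 4
~γ = ~4 = 1
(γ | β) -> ~γ = 4 -> 1 = 2
~(β | β) | ((γ | β) -> ~γ) = 4 | 2 = 4
((((β & γ) -> (α & γ)) -> ~(α -> β)) | (((α -> γ) | (~β | (γ -> β))) & ((α | γ) -> ~β))) & (~(β | β) | ((γ | β) -> ~γ)) = 5 & 4 = 4
((((γ -> β) & γ) | (~α & α)) -> ~~(γ | ~γ)) | (((((β & γ) -> (α & γ)) -> ~(α -> β)) | (((α -> γ) | (~β | (γ -> β))) & ((α | γ) -> ~β))) & (~(β | β) | ((γ | β) -> ~γ))) = 5 | 4 = 5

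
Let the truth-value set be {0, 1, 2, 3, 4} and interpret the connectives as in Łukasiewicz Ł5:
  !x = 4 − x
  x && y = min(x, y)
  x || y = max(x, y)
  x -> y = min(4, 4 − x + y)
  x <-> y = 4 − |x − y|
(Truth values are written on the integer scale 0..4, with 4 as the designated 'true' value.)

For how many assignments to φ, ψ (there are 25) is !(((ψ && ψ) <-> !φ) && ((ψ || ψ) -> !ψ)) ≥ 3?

value 4: 6 assignments (counts)
value 3: 3 assignments (counts)
value 2: 8 assignments
value 1: 5 assignments
value 0: 3 assignments
So 9 of the 25 assignments meet the threshold.

9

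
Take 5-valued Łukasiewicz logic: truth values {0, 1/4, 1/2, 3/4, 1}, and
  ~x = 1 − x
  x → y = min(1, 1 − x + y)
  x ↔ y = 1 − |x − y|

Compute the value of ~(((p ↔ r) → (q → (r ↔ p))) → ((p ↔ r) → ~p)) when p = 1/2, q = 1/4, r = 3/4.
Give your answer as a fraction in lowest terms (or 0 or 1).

p ↔ r = 1/2 ↔ 3/4 = 3/4
r ↔ p = 3/4 ↔ 1/2 = 3/4
q → (r ↔ p) = 1/4 → 3/4 = 1
(p ↔ r) → (q → (r ↔ p)) = 3/4 → 1 = 1
p ↔ r = 1/2 ↔ 3/4 = 3/4
~p = ~1/2 = 1/2
(p ↔ r) → ~p = 3/4 → 1/2 = 3/4
((p ↔ r) → (q → (r ↔ p))) → ((p ↔ r) → ~p) = 1 → 3/4 = 3/4
~(((p ↔ r) → (q → (r ↔ p))) → ((p ↔ r) → ~p)) = ~3/4 = 1/4

1/4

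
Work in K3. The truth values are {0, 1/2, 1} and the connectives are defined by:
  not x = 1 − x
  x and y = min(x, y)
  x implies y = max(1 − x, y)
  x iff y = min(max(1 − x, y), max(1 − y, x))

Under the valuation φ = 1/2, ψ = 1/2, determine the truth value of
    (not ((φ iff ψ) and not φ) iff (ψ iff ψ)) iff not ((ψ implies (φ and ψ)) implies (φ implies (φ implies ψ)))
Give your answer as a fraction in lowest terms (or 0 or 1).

φ iff ψ = 1/2 iff 1/2 = 1/2
not φ = not 1/2 = 1/2
(φ iff ψ) and not φ = 1/2 and 1/2 = 1/2
not ((φ iff ψ) and not φ) = not 1/2 = 1/2
ψ iff ψ = 1/2 iff 1/2 = 1/2
not ((φ iff ψ) and not φ) iff (ψ iff ψ) = 1/2 iff 1/2 = 1/2
φ and ψ = 1/2 and 1/2 = 1/2
ψ implies (φ and ψ) = 1/2 implies 1/2 = 1/2
φ implies ψ = 1/2 implies 1/2 = 1/2
φ implies (φ implies ψ) = 1/2 implies 1/2 = 1/2
(ψ implies (φ and ψ)) implies (φ implies (φ implies ψ)) = 1/2 implies 1/2 = 1/2
not ((ψ implies (φ and ψ)) implies (φ implies (φ implies ψ))) = not 1/2 = 1/2
(not ((φ iff ψ) and not φ) iff (ψ iff ψ)) iff not ((ψ implies (φ and ψ)) implies (φ implies (φ implies ψ))) = 1/2 iff 1/2 = 1/2

1/2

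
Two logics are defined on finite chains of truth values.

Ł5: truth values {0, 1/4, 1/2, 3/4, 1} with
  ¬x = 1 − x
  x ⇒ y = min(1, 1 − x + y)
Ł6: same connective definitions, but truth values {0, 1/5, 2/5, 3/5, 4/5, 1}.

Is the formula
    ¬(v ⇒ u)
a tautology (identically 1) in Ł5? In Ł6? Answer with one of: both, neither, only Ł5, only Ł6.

neither

In Ł5: at u = 0, v = 0 the value is 0 — not a tautology.
In Ł6: at u = 0, v = 0 the value is 0 — not a tautology.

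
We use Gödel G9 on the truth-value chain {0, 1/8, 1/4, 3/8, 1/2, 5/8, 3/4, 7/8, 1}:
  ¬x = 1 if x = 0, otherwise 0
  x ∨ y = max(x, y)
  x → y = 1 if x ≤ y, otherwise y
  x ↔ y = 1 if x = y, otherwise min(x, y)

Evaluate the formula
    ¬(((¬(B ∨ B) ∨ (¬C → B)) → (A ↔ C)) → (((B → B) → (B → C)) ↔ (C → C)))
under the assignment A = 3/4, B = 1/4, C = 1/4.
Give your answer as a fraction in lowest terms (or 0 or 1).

B ∨ B = 1/4 ∨ 1/4 = 1/4
¬(B ∨ B) = ¬1/4 = 0
¬C = ¬1/4 = 0
¬C → B = 0 → 1/4 = 1
¬(B ∨ B) ∨ (¬C → B) = 0 ∨ 1 = 1
A ↔ C = 3/4 ↔ 1/4 = 1/4
(¬(B ∨ B) ∨ (¬C → B)) → (A ↔ C) = 1 → 1/4 = 1/4
B → B = 1/4 → 1/4 = 1
B → C = 1/4 → 1/4 = 1
(B → B) → (B → C) = 1 → 1 = 1
C → C = 1/4 → 1/4 = 1
((B → B) → (B → C)) ↔ (C → C) = 1 ↔ 1 = 1
((¬(B ∨ B) ∨ (¬C → B)) → (A ↔ C)) → (((B → B) → (B → C)) ↔ (C → C)) = 1/4 → 1 = 1
¬(((¬(B ∨ B) ∨ (¬C → B)) → (A ↔ C)) → (((B → B) → (B → C)) ↔ (C → C))) = ¬1 = 0

0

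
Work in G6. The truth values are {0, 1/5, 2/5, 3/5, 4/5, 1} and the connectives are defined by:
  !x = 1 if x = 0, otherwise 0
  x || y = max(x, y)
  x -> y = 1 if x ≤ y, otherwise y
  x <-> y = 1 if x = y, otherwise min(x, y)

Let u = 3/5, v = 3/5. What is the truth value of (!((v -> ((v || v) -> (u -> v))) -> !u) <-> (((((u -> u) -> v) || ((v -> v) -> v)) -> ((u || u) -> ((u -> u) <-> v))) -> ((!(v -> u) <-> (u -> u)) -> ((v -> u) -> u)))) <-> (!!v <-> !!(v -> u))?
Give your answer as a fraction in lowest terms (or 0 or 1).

v || v = 3/5 || 3/5 = 3/5
u -> v = 3/5 -> 3/5 = 1
(v || v) -> (u -> v) = 3/5 -> 1 = 1
v -> ((v || v) -> (u -> v)) = 3/5 -> 1 = 1
!u = !3/5 = 0
(v -> ((v || v) -> (u -> v))) -> !u = 1 -> 0 = 0
!((v -> ((v || v) -> (u -> v))) -> !u) = !0 = 1
u -> u = 3/5 -> 3/5 = 1
(u -> u) -> v = 1 -> 3/5 = 3/5
v -> v = 3/5 -> 3/5 = 1
(v -> v) -> v = 1 -> 3/5 = 3/5
((u -> u) -> v) || ((v -> v) -> v) = 3/5 || 3/5 = 3/5
u || u = 3/5 || 3/5 = 3/5
u -> u = 3/5 -> 3/5 = 1
(u -> u) <-> v = 1 <-> 3/5 = 3/5
(u || u) -> ((u -> u) <-> v) = 3/5 -> 3/5 = 1
(((u -> u) -> v) || ((v -> v) -> v)) -> ((u || u) -> ((u -> u) <-> v)) = 3/5 -> 1 = 1
v -> u = 3/5 -> 3/5 = 1
!(v -> u) = !1 = 0
u -> u = 3/5 -> 3/5 = 1
!(v -> u) <-> (u -> u) = 0 <-> 1 = 0
v -> u = 3/5 -> 3/5 = 1
(v -> u) -> u = 1 -> 3/5 = 3/5
(!(v -> u) <-> (u -> u)) -> ((v -> u) -> u) = 0 -> 3/5 = 1
((((u -> u) -> v) || ((v -> v) -> v)) -> ((u || u) -> ((u -> u) <-> v))) -> ((!(v -> u) <-> (u -> u)) -> ((v -> u) -> u)) = 1 -> 1 = 1
!((v -> ((v || v) -> (u -> v))) -> !u) <-> (((((u -> u) -> v) || ((v -> v) -> v)) -> ((u || u) -> ((u -> u) <-> v))) -> ((!(v -> u) <-> (u -> u)) -> ((v -> u) -> u))) = 1 <-> 1 = 1
!v = !3/5 = 0
!!v = !0 = 1
v -> u = 3/5 -> 3/5 = 1
!(v -> u) = !1 = 0
!!(v -> u) = !0 = 1
!!v <-> !!(v -> u) = 1 <-> 1 = 1
(!((v -> ((v || v) -> (u -> v))) -> !u) <-> (((((u -> u) -> v) || ((v -> v) -> v)) -> ((u || u) -> ((u -> u) <-> v))) -> ((!(v -> u) <-> (u -> u)) -> ((v -> u) -> u)))) <-> (!!v <-> !!(v -> u)) = 1 <-> 1 = 1

1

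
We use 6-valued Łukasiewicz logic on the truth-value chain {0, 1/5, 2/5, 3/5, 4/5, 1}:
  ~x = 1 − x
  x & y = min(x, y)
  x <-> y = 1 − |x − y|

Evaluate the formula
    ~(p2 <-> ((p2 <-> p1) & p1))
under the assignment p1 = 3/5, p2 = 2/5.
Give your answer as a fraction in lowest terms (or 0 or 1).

p2 <-> p1 = 2/5 <-> 3/5 = 4/5
(p2 <-> p1) & p1 = 4/5 & 3/5 = 3/5
p2 <-> ((p2 <-> p1) & p1) = 2/5 <-> 3/5 = 4/5
~(p2 <-> ((p2 <-> p1) & p1)) = ~4/5 = 1/5

1/5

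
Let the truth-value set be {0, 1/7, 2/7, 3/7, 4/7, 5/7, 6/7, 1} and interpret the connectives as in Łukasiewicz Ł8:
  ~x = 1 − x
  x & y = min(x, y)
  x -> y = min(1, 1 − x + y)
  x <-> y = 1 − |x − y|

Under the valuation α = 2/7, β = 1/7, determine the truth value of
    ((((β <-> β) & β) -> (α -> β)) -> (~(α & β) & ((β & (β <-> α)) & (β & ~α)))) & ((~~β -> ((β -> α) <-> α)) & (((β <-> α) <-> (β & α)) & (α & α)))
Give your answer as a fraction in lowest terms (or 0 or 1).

β <-> β = 1/7 <-> 1/7 = 1
(β <-> β) & β = 1 & 1/7 = 1/7
α -> β = 2/7 -> 1/7 = 6/7
((β <-> β) & β) -> (α -> β) = 1/7 -> 6/7 = 1
α & β = 2/7 & 1/7 = 1/7
~(α & β) = ~1/7 = 6/7
β <-> α = 1/7 <-> 2/7 = 6/7
β & (β <-> α) = 1/7 & 6/7 = 1/7
~α = ~2/7 = 5/7
β & ~α = 1/7 & 5/7 = 1/7
(β & (β <-> α)) & (β & ~α) = 1/7 & 1/7 = 1/7
~(α & β) & ((β & (β <-> α)) & (β & ~α)) = 6/7 & 1/7 = 1/7
(((β <-> β) & β) -> (α -> β)) -> (~(α & β) & ((β & (β <-> α)) & (β & ~α))) = 1 -> 1/7 = 1/7
~β = ~1/7 = 6/7
~~β = ~6/7 = 1/7
β -> α = 1/7 -> 2/7 = 1
(β -> α) <-> α = 1 <-> 2/7 = 2/7
~~β -> ((β -> α) <-> α) = 1/7 -> 2/7 = 1
β <-> α = 1/7 <-> 2/7 = 6/7
β & α = 1/7 & 2/7 = 1/7
(β <-> α) <-> (β & α) = 6/7 <-> 1/7 = 2/7
α & α = 2/7 & 2/7 = 2/7
((β <-> α) <-> (β & α)) & (α & α) = 2/7 & 2/7 = 2/7
(~~β -> ((β -> α) <-> α)) & (((β <-> α) <-> (β & α)) & (α & α)) = 1 & 2/7 = 2/7
((((β <-> β) & β) -> (α -> β)) -> (~(α & β) & ((β & (β <-> α)) & (β & ~α)))) & ((~~β -> ((β -> α) <-> α)) & (((β <-> α) <-> (β & α)) & (α & α))) = 1/7 & 2/7 = 1/7

1/7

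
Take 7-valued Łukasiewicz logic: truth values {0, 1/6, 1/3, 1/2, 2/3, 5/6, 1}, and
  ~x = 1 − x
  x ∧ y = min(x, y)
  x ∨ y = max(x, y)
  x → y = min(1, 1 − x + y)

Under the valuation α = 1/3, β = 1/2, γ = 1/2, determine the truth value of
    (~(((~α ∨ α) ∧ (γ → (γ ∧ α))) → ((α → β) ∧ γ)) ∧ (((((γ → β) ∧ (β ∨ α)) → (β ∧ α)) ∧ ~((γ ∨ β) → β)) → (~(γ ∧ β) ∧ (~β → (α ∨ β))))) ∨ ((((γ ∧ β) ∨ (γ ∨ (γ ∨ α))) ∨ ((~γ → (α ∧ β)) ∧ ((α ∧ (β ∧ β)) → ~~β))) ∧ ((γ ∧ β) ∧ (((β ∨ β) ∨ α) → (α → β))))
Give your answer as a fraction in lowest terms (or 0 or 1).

1/2

~α = ~1/3 = 2/3
~α ∨ α = 2/3 ∨ 1/3 = 2/3
γ ∧ α = 1/2 ∧ 1/3 = 1/3
γ → (γ ∧ α) = 1/2 → 1/3 = 5/6
(~α ∨ α) ∧ (γ → (γ ∧ α)) = 2/3 ∧ 5/6 = 2/3
α → β = 1/3 → 1/2 = 1
(α → β) ∧ γ = 1 ∧ 1/2 = 1/2
((~α ∨ α) ∧ (γ → (γ ∧ α))) → ((α → β) ∧ γ) = 2/3 → 1/2 = 5/6
~(((~α ∨ α) ∧ (γ → (γ ∧ α))) → ((α → β) ∧ γ)) = ~5/6 = 1/6
γ → β = 1/2 → 1/2 = 1
β ∨ α = 1/2 ∨ 1/3 = 1/2
(γ → β) ∧ (β ∨ α) = 1 ∧ 1/2 = 1/2
β ∧ α = 1/2 ∧ 1/3 = 1/3
((γ → β) ∧ (β ∨ α)) → (β ∧ α) = 1/2 → 1/3 = 5/6
γ ∨ β = 1/2 ∨ 1/2 = 1/2
(γ ∨ β) → β = 1/2 → 1/2 = 1
~((γ ∨ β) → β) = ~1 = 0
(((γ → β) ∧ (β ∨ α)) → (β ∧ α)) ∧ ~((γ ∨ β) → β) = 5/6 ∧ 0 = 0
γ ∧ β = 1/2 ∧ 1/2 = 1/2
~(γ ∧ β) = ~1/2 = 1/2
~β = ~1/2 = 1/2
α ∨ β = 1/3 ∨ 1/2 = 1/2
~β → (α ∨ β) = 1/2 → 1/2 = 1
~(γ ∧ β) ∧ (~β → (α ∨ β)) = 1/2 ∧ 1 = 1/2
((((γ → β) ∧ (β ∨ α)) → (β ∧ α)) ∧ ~((γ ∨ β) → β)) → (~(γ ∧ β) ∧ (~β → (α ∨ β))) = 0 → 1/2 = 1
~(((~α ∨ α) ∧ (γ → (γ ∧ α))) → ((α → β) ∧ γ)) ∧ (((((γ → β) ∧ (β ∨ α)) → (β ∧ α)) ∧ ~((γ ∨ β) → β)) → (~(γ ∧ β) ∧ (~β → (α ∨ β)))) = 1/6 ∧ 1 = 1/6
γ ∧ β = 1/2 ∧ 1/2 = 1/2
γ ∨ α = 1/2 ∨ 1/3 = 1/2
γ ∨ (γ ∨ α) = 1/2 ∨ 1/2 = 1/2
(γ ∧ β) ∨ (γ ∨ (γ ∨ α)) = 1/2 ∨ 1/2 = 1/2
~γ = ~1/2 = 1/2
α ∧ β = 1/3 ∧ 1/2 = 1/3
~γ → (α ∧ β) = 1/2 → 1/3 = 5/6
β ∧ β = 1/2 ∧ 1/2 = 1/2
α ∧ (β ∧ β) = 1/3 ∧ 1/2 = 1/3
~β = ~1/2 = 1/2
~~β = ~1/2 = 1/2
(α ∧ (β ∧ β)) → ~~β = 1/3 → 1/2 = 1
(~γ → (α ∧ β)) ∧ ((α ∧ (β ∧ β)) → ~~β) = 5/6 ∧ 1 = 5/6
((γ ∧ β) ∨ (γ ∨ (γ ∨ α))) ∨ ((~γ → (α ∧ β)) ∧ ((α ∧ (β ∧ β)) → ~~β)) = 1/2 ∨ 5/6 = 5/6
γ ∧ β = 1/2 ∧ 1/2 = 1/2
β ∨ β = 1/2 ∨ 1/2 = 1/2
(β ∨ β) ∨ α = 1/2 ∨ 1/3 = 1/2
α → β = 1/3 → 1/2 = 1
((β ∨ β) ∨ α) → (α → β) = 1/2 → 1 = 1
(γ ∧ β) ∧ (((β ∨ β) ∨ α) → (α → β)) = 1/2 ∧ 1 = 1/2
(((γ ∧ β) ∨ (γ ∨ (γ ∨ α))) ∨ ((~γ → (α ∧ β)) ∧ ((α ∧ (β ∧ β)) → ~~β))) ∧ ((γ ∧ β) ∧ (((β ∨ β) ∨ α) → (α → β))) = 5/6 ∧ 1/2 = 1/2
(~(((~α ∨ α) ∧ (γ → (γ ∧ α))) → ((α → β) ∧ γ)) ∧ (((((γ → β) ∧ (β ∨ α)) → (β ∧ α)) ∧ ~((γ ∨ β) → β)) → (~(γ ∧ β) ∧ (~β → (α ∨ β))))) ∨ ((((γ ∧ β) ∨ (γ ∨ (γ ∨ α))) ∨ ((~γ → (α ∧ β)) ∧ ((α ∧ (β ∧ β)) → ~~β))) ∧ ((γ ∧ β) ∧ (((β ∨ β) ∨ α) → (α → β)))) = 1/6 ∨ 1/2 = 1/2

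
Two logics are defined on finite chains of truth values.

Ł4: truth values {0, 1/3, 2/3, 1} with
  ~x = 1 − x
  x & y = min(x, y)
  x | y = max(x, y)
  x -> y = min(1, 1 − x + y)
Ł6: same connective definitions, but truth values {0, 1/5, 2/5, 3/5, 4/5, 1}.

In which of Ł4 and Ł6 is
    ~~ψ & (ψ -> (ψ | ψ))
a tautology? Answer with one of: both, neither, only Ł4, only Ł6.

In Ł4: at ψ = 0 the value is 0 — not a tautology.
In Ł6: at ψ = 0 the value is 0 — not a tautology.

neither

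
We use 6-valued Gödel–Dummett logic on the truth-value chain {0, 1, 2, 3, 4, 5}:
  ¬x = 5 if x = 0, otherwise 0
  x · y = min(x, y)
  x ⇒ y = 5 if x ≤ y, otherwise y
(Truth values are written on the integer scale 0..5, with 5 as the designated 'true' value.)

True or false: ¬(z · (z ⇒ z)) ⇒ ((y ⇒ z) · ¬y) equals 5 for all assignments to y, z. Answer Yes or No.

Counterexample: take y = 1, z = 0.
z ⇒ z = 0 ⇒ 0 = 5
z · (z ⇒ z) = 0 · 5 = 0
¬(z · (z ⇒ z)) = ¬0 = 5
y ⇒ z = 1 ⇒ 0 = 0
¬y = ¬1 = 0
(y ⇒ z) · ¬y = 0 · 0 = 0
¬(z · (z ⇒ z)) ⇒ ((y ⇒ z) · ¬y) = 5 ⇒ 0 = 0
This gives 0 ≠ 5.

No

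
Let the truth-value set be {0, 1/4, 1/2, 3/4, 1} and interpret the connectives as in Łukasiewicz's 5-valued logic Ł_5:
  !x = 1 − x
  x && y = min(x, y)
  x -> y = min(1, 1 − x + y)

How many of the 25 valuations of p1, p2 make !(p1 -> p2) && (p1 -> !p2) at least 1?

1

value 1: 1 assignment (counts)
value 3/4: 2 assignments
value 1/2: 3 assignments
value 1/4: 4 assignments
value 0: 15 assignments
So 1 of the 25 assignments meets the threshold.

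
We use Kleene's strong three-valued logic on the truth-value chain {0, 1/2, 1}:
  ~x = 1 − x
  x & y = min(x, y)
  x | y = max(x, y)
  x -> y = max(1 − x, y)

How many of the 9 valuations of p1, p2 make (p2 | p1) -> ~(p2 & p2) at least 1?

p1 = 0, p2 = 0 ↦ 1  ≥
p1 = 0, p2 = 1/2 ↦ 1/2  <
p1 = 0, p2 = 1 ↦ 0  <
p1 = 1/2, p2 = 0 ↦ 1  ≥
p1 = 1/2, p2 = 1/2 ↦ 1/2  <
p1 = 1/2, p2 = 1 ↦ 0  <
p1 = 1, p2 = 0 ↦ 1  ≥
p1 = 1, p2 = 1/2 ↦ 1/2  <
p1 = 1, p2 = 1 ↦ 0  <
So 3 of the 9 assignments meet the threshold.

3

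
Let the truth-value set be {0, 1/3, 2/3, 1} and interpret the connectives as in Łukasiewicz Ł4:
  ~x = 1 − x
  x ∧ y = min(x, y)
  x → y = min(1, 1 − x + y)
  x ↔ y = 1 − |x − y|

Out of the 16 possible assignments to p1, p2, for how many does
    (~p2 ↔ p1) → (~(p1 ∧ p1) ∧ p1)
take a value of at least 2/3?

p1 = 0, p2 = 0 ↦ 1  ≥
p1 = 0, p2 = 1/3 ↦ 2/3  ≥
p1 = 0, p2 = 2/3 ↦ 1/3  <
p1 = 0, p2 = 1 ↦ 0  <
p1 = 1/3, p2 = 0 ↦ 1  ≥
p1 = 1/3, p2 = 1/3 ↦ 2/3  ≥
p1 = 1/3, p2 = 2/3 ↦ 1/3  <
p1 = 1/3, p2 = 1 ↦ 2/3  ≥
p1 = 2/3, p2 = 0 ↦ 2/3  ≥
p1 = 2/3, p2 = 1/3 ↦ 1/3  <
p1 = 2/3, p2 = 2/3 ↦ 2/3  ≥
p1 = 2/3, p2 = 1 ↦ 1  ≥
p1 = 1, p2 = 0 ↦ 0  <
p1 = 1, p2 = 1/3 ↦ 1/3  <
p1 = 1, p2 = 2/3 ↦ 2/3  ≥
p1 = 1, p2 = 1 ↦ 1  ≥
So 10 of the 16 assignments meet the threshold.

10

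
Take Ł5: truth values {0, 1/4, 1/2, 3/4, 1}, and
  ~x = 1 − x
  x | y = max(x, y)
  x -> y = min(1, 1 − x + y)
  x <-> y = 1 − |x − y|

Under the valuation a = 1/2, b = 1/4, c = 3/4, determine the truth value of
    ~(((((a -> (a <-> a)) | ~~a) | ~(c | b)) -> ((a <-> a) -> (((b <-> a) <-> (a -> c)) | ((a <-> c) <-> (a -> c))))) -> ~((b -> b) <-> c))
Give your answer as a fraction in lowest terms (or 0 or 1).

a <-> a = 1/2 <-> 1/2 = 1
a -> (a <-> a) = 1/2 -> 1 = 1
~a = ~1/2 = 1/2
~~a = ~1/2 = 1/2
(a -> (a <-> a)) | ~~a = 1 | 1/2 = 1
c | b = 3/4 | 1/4 = 3/4
~(c | b) = ~3/4 = 1/4
((a -> (a <-> a)) | ~~a) | ~(c | b) = 1 | 1/4 = 1
a <-> a = 1/2 <-> 1/2 = 1
b <-> a = 1/4 <-> 1/2 = 3/4
a -> c = 1/2 -> 3/4 = 1
(b <-> a) <-> (a -> c) = 3/4 <-> 1 = 3/4
a <-> c = 1/2 <-> 3/4 = 3/4
a -> c = 1/2 -> 3/4 = 1
(a <-> c) <-> (a -> c) = 3/4 <-> 1 = 3/4
((b <-> a) <-> (a -> c)) | ((a <-> c) <-> (a -> c)) = 3/4 | 3/4 = 3/4
(a <-> a) -> (((b <-> a) <-> (a -> c)) | ((a <-> c) <-> (a -> c))) = 1 -> 3/4 = 3/4
(((a -> (a <-> a)) | ~~a) | ~(c | b)) -> ((a <-> a) -> (((b <-> a) <-> (a -> c)) | ((a <-> c) <-> (a -> c)))) = 1 -> 3/4 = 3/4
b -> b = 1/4 -> 1/4 = 1
(b -> b) <-> c = 1 <-> 3/4 = 3/4
~((b -> b) <-> c) = ~3/4 = 1/4
((((a -> (a <-> a)) | ~~a) | ~(c | b)) -> ((a <-> a) -> (((b <-> a) <-> (a -> c)) | ((a <-> c) <-> (a -> c))))) -> ~((b -> b) <-> c) = 3/4 -> 1/4 = 1/2
~(((((a -> (a <-> a)) | ~~a) | ~(c | b)) -> ((a <-> a) -> (((b <-> a) <-> (a -> c)) | ((a <-> c) <-> (a -> c))))) -> ~((b -> b) <-> c)) = ~1/2 = 1/2

1/2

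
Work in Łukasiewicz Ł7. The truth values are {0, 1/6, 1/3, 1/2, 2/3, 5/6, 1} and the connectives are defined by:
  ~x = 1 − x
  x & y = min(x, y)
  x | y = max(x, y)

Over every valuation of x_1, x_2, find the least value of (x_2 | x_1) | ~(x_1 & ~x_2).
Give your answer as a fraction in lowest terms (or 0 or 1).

1/2

Take x_1 = 1/2, x_2 = 0:
x_2 | x_1 = 0 | 1/2 = 1/2
~x_2 = ~0 = 1
x_1 & ~x_2 = 1/2 & 1 = 1/2
~(x_1 & ~x_2) = ~1/2 = 1/2
(x_2 | x_1) | ~(x_1 & ~x_2) = 1/2 | 1/2 = 1/2
No assignment yields a value below 1/2, so this is the minimum.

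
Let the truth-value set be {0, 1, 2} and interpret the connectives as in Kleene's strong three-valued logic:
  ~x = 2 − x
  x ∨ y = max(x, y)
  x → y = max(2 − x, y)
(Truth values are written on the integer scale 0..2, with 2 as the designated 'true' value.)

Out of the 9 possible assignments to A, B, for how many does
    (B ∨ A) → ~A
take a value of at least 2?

A = 0, B = 0 ↦ 2  ≥
A = 0, B = 1 ↦ 2  ≥
A = 0, B = 2 ↦ 2  ≥
A = 1, B = 0 ↦ 1  <
A = 1, B = 1 ↦ 1  <
A = 1, B = 2 ↦ 1  <
A = 2, B = 0 ↦ 0  <
A = 2, B = 1 ↦ 0  <
A = 2, B = 2 ↦ 0  <
So 3 of the 9 assignments meet the threshold.

3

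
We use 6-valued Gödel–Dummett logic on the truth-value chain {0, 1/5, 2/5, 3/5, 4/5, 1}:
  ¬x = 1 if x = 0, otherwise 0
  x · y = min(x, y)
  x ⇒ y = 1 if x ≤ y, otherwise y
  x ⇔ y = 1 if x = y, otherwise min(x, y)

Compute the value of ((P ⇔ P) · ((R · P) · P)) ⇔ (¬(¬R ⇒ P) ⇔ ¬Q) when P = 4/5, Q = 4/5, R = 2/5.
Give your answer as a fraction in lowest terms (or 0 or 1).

2/5

P ⇔ P = 4/5 ⇔ 4/5 = 1
R · P = 2/5 · 4/5 = 2/5
(R · P) · P = 2/5 · 4/5 = 2/5
(P ⇔ P) · ((R · P) · P) = 1 · 2/5 = 2/5
¬R = ¬2/5 = 0
¬R ⇒ P = 0 ⇒ 4/5 = 1
¬(¬R ⇒ P) = ¬1 = 0
¬Q = ¬4/5 = 0
¬(¬R ⇒ P) ⇔ ¬Q = 0 ⇔ 0 = 1
((P ⇔ P) · ((R · P) · P)) ⇔ (¬(¬R ⇒ P) ⇔ ¬Q) = 2/5 ⇔ 1 = 2/5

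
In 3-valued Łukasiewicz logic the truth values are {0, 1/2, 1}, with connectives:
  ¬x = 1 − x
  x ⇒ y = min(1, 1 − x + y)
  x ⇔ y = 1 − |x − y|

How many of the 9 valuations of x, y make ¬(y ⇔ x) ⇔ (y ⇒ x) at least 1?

x = 0, y = 0 ↦ 0  <
x = 0, y = 1/2 ↦ 1  ≥
x = 0, y = 1 ↦ 0  <
x = 1/2, y = 0 ↦ 1/2  <
x = 1/2, y = 1/2 ↦ 0  <
x = 1/2, y = 1 ↦ 1  ≥
x = 1, y = 0 ↦ 1  ≥
x = 1, y = 1/2 ↦ 1/2  <
x = 1, y = 1 ↦ 0  <
So 3 of the 9 assignments meet the threshold.

3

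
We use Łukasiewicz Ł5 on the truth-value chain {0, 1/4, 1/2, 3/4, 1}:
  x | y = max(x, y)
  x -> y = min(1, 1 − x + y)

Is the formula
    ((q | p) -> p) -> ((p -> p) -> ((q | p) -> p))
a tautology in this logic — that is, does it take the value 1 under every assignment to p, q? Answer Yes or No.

Yes

At p = 1/4, q = 1, for instance:
q | p = 1 | 1/4 = 1
(q | p) -> p = 1 -> 1/4 = 1/4
p -> p = 1/4 -> 1/4 = 1
(q | p) -> p = 1 -> 1/4 = 1/4
(p -> p) -> ((q | p) -> p) = 1 -> 1/4 = 1/4
((q | p) -> p) -> ((p -> p) -> ((q | p) -> p)) = 1/4 -> 1/4 = 1
and checking the remaining 24 assignments likewise gives ≥ 1 in every case.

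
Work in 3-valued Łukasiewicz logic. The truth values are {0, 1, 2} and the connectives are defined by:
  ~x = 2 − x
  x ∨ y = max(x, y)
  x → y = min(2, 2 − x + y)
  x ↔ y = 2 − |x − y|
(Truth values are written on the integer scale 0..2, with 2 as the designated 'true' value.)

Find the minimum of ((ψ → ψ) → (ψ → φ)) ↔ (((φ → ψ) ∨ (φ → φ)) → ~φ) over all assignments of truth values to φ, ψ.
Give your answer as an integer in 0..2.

Take φ = 0, ψ = 2:
ψ → ψ = 2 → 2 = 2
ψ → φ = 2 → 0 = 0
(ψ → ψ) → (ψ → φ) = 2 → 0 = 0
φ → ψ = 0 → 2 = 2
φ → φ = 0 → 0 = 2
(φ → ψ) ∨ (φ → φ) = 2 ∨ 2 = 2
~φ = ~0 = 2
((φ → ψ) ∨ (φ → φ)) → ~φ = 2 → 2 = 2
((ψ → ψ) → (ψ → φ)) ↔ (((φ → ψ) ∨ (φ → φ)) → ~φ) = 0 ↔ 2 = 0
No assignment yields a value below 0, so this is the minimum.

0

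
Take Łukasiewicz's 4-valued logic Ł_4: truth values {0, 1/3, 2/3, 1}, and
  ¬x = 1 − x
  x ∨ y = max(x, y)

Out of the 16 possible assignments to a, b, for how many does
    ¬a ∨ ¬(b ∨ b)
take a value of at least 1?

a = 0, b = 0 ↦ 1  ≥
a = 0, b = 1/3 ↦ 1  ≥
a = 0, b = 2/3 ↦ 1  ≥
a = 0, b = 1 ↦ 1  ≥
a = 1/3, b = 0 ↦ 1  ≥
a = 1/3, b = 1/3 ↦ 2/3  <
a = 1/3, b = 2/3 ↦ 2/3  <
a = 1/3, b = 1 ↦ 2/3  <
a = 2/3, b = 0 ↦ 1  ≥
a = 2/3, b = 1/3 ↦ 2/3  <
a = 2/3, b = 2/3 ↦ 1/3  <
a = 2/3, b = 1 ↦ 1/3  <
a = 1, b = 0 ↦ 1  ≥
a = 1, b = 1/3 ↦ 2/3  <
a = 1, b = 2/3 ↦ 1/3  <
a = 1, b = 1 ↦ 0  <
So 7 of the 16 assignments meet the threshold.

7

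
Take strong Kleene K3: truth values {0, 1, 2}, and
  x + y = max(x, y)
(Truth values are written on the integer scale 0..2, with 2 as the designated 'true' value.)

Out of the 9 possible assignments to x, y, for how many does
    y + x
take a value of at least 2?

5

x = 0, y = 0 ↦ 0  <
x = 0, y = 1 ↦ 1  <
x = 0, y = 2 ↦ 2  ≥
x = 1, y = 0 ↦ 1  <
x = 1, y = 1 ↦ 1  <
x = 1, y = 2 ↦ 2  ≥
x = 2, y = 0 ↦ 2  ≥
x = 2, y = 1 ↦ 2  ≥
x = 2, y = 2 ↦ 2  ≥
So 5 of the 9 assignments meet the threshold.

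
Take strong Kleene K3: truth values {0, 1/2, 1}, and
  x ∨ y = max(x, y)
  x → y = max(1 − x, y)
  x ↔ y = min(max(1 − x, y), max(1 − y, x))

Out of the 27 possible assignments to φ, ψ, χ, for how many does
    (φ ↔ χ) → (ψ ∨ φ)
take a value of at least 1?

value 1: 17 assignments (counts)
value 1/2: 9 assignments
value 0: 1 assignment
So 17 of the 27 assignments meet the threshold.

17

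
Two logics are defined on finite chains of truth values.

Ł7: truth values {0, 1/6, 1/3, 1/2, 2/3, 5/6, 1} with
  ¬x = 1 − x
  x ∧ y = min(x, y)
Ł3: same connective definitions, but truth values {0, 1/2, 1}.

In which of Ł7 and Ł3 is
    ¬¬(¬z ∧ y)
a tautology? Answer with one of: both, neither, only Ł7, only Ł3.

In Ł7: at y = 0, z = 0 the value is 0 — not a tautology.
In Ł3: at y = 0, z = 0 the value is 0 — not a tautology.

neither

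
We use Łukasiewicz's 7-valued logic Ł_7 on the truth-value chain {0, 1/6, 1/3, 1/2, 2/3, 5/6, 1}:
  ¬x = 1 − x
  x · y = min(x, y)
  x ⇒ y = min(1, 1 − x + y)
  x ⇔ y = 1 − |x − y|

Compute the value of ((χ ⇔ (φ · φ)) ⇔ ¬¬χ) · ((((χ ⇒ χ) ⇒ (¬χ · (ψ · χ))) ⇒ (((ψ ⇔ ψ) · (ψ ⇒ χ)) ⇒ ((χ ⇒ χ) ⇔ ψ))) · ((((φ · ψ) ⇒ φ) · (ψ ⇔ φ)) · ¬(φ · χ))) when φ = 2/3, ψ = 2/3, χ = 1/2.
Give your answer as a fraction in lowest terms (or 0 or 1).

1/2

φ · φ = 2/3 · 2/3 = 2/3
χ ⇔ (φ · φ) = 1/2 ⇔ 2/3 = 5/6
¬χ = ¬1/2 = 1/2
¬¬χ = ¬1/2 = 1/2
(χ ⇔ (φ · φ)) ⇔ ¬¬χ = 5/6 ⇔ 1/2 = 2/3
χ ⇒ χ = 1/2 ⇒ 1/2 = 1
¬χ = ¬1/2 = 1/2
ψ · χ = 2/3 · 1/2 = 1/2
¬χ · (ψ · χ) = 1/2 · 1/2 = 1/2
(χ ⇒ χ) ⇒ (¬χ · (ψ · χ)) = 1 ⇒ 1/2 = 1/2
ψ ⇔ ψ = 2/3 ⇔ 2/3 = 1
ψ ⇒ χ = 2/3 ⇒ 1/2 = 5/6
(ψ ⇔ ψ) · (ψ ⇒ χ) = 1 · 5/6 = 5/6
χ ⇒ χ = 1/2 ⇒ 1/2 = 1
(χ ⇒ χ) ⇔ ψ = 1 ⇔ 2/3 = 2/3
((ψ ⇔ ψ) · (ψ ⇒ χ)) ⇒ ((χ ⇒ χ) ⇔ ψ) = 5/6 ⇒ 2/3 = 5/6
((χ ⇒ χ) ⇒ (¬χ · (ψ · χ))) ⇒ (((ψ ⇔ ψ) · (ψ ⇒ χ)) ⇒ ((χ ⇒ χ) ⇔ ψ)) = 1/2 ⇒ 5/6 = 1
φ · ψ = 2/3 · 2/3 = 2/3
(φ · ψ) ⇒ φ = 2/3 ⇒ 2/3 = 1
ψ ⇔ φ = 2/3 ⇔ 2/3 = 1
((φ · ψ) ⇒ φ) · (ψ ⇔ φ) = 1 · 1 = 1
φ · χ = 2/3 · 1/2 = 1/2
¬(φ · χ) = ¬1/2 = 1/2
(((φ · ψ) ⇒ φ) · (ψ ⇔ φ)) · ¬(φ · χ) = 1 · 1/2 = 1/2
(((χ ⇒ χ) ⇒ (¬χ · (ψ · χ))) ⇒ (((ψ ⇔ ψ) · (ψ ⇒ χ)) ⇒ ((χ ⇒ χ) ⇔ ψ))) · ((((φ · ψ) ⇒ φ) · (ψ ⇔ φ)) · ¬(φ · χ)) = 1 · 1/2 = 1/2
((χ ⇔ (φ · φ)) ⇔ ¬¬χ) · ((((χ ⇒ χ) ⇒ (¬χ · (ψ · χ))) ⇒ (((ψ ⇔ ψ) · (ψ ⇒ χ)) ⇒ ((χ ⇒ χ) ⇔ ψ))) · ((((φ · ψ) ⇒ φ) · (ψ ⇔ φ)) · ¬(φ · χ))) = 2/3 · 1/2 = 1/2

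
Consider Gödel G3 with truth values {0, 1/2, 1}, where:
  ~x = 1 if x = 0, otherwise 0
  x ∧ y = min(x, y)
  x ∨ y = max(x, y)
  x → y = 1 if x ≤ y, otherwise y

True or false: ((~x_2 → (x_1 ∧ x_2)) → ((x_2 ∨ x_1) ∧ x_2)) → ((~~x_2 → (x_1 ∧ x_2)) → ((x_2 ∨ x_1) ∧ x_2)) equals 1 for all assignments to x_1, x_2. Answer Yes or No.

No

Counterexample: take x_1 = 0, x_2 = 0.
~x_2 = ~0 = 1
x_1 ∧ x_2 = 0 ∧ 0 = 0
~x_2 → (x_1 ∧ x_2) = 1 → 0 = 0
x_2 ∨ x_1 = 0 ∨ 0 = 0
(x_2 ∨ x_1) ∧ x_2 = 0 ∧ 0 = 0
(~x_2 → (x_1 ∧ x_2)) → ((x_2 ∨ x_1) ∧ x_2) = 0 → 0 = 1
~x_2 = ~0 = 1
~~x_2 = ~1 = 0
x_1 ∧ x_2 = 0 ∧ 0 = 0
~~x_2 → (x_1 ∧ x_2) = 0 → 0 = 1
x_2 ∨ x_1 = 0 ∨ 0 = 0
(x_2 ∨ x_1) ∧ x_2 = 0 ∧ 0 = 0
(~~x_2 → (x_1 ∧ x_2)) → ((x_2 ∨ x_1) ∧ x_2) = 1 → 0 = 0
((~x_2 → (x_1 ∧ x_2)) → ((x_2 ∨ x_1) ∧ x_2)) → ((~~x_2 → (x_1 ∧ x_2)) → ((x_2 ∨ x_1) ∧ x_2)) = 1 → 0 = 0
This gives 0 ≠ 1.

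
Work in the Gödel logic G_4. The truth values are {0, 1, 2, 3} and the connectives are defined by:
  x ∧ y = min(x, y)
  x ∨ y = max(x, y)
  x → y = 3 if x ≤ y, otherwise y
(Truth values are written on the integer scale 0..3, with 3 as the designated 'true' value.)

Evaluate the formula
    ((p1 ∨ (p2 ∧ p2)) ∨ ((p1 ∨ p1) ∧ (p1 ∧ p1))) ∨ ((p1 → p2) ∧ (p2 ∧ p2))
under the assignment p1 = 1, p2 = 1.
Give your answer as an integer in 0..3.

1

p2 ∧ p2 = 1 ∧ 1 = 1
p1 ∨ (p2 ∧ p2) = 1 ∨ 1 = 1
p1 ∨ p1 = 1 ∨ 1 = 1
p1 ∧ p1 = 1 ∧ 1 = 1
(p1 ∨ p1) ∧ (p1 ∧ p1) = 1 ∧ 1 = 1
(p1 ∨ (p2 ∧ p2)) ∨ ((p1 ∨ p1) ∧ (p1 ∧ p1)) = 1 ∨ 1 = 1
p1 → p2 = 1 → 1 = 3
p2 ∧ p2 = 1 ∧ 1 = 1
(p1 → p2) ∧ (p2 ∧ p2) = 3 ∧ 1 = 1
((p1 ∨ (p2 ∧ p2)) ∨ ((p1 ∨ p1) ∧ (p1 ∧ p1))) ∨ ((p1 → p2) ∧ (p2 ∧ p2)) = 1 ∨ 1 = 1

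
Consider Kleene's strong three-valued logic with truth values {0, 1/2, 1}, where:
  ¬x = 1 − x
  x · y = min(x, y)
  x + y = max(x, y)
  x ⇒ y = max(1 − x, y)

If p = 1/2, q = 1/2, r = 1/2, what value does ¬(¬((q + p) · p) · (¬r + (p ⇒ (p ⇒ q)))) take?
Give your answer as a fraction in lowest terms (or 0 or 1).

q + p = 1/2 + 1/2 = 1/2
(q + p) · p = 1/2 · 1/2 = 1/2
¬((q + p) · p) = ¬1/2 = 1/2
¬r = ¬1/2 = 1/2
p ⇒ q = 1/2 ⇒ 1/2 = 1/2
p ⇒ (p ⇒ q) = 1/2 ⇒ 1/2 = 1/2
¬r + (p ⇒ (p ⇒ q)) = 1/2 + 1/2 = 1/2
¬((q + p) · p) · (¬r + (p ⇒ (p ⇒ q))) = 1/2 · 1/2 = 1/2
¬(¬((q + p) · p) · (¬r + (p ⇒ (p ⇒ q)))) = ¬1/2 = 1/2

1/2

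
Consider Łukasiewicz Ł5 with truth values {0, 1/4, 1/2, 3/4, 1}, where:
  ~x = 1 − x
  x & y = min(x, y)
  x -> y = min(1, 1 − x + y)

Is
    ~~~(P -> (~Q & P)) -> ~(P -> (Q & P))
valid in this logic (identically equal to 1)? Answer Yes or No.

Counterexample: take P = 1/4, Q = 1.
~Q = ~1 = 0
~Q & P = 0 & 1/4 = 0
P -> (~Q & P) = 1/4 -> 0 = 3/4
~(P -> (~Q & P)) = ~3/4 = 1/4
~~(P -> (~Q & P)) = ~1/4 = 3/4
~~~(P -> (~Q & P)) = ~3/4 = 1/4
Q & P = 1 & 1/4 = 1/4
P -> (Q & P) = 1/4 -> 1/4 = 1
~(P -> (Q & P)) = ~1 = 0
~~~(P -> (~Q & P)) -> ~(P -> (Q & P)) = 1/4 -> 0 = 3/4
This gives 3/4 ≠ 1.

No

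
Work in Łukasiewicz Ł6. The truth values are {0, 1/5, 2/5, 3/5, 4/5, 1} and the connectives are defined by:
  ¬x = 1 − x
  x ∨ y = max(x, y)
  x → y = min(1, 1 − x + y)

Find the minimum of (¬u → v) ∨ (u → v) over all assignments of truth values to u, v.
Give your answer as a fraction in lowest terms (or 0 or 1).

3/5

Take u = 2/5, v = 0:
¬u = ¬2/5 = 3/5
¬u → v = 3/5 → 0 = 2/5
u → v = 2/5 → 0 = 3/5
(¬u → v) ∨ (u → v) = 2/5 ∨ 3/5 = 3/5
No assignment yields a value below 3/5, so this is the minimum.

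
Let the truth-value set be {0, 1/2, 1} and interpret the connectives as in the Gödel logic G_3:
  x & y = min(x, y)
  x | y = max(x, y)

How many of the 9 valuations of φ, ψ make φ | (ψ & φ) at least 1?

3

φ = 0, ψ = 0 ↦ 0  <
φ = 0, ψ = 1/2 ↦ 0  <
φ = 0, ψ = 1 ↦ 0  <
φ = 1/2, ψ = 0 ↦ 1/2  <
φ = 1/2, ψ = 1/2 ↦ 1/2  <
φ = 1/2, ψ = 1 ↦ 1/2  <
φ = 1, ψ = 0 ↦ 1  ≥
φ = 1, ψ = 1/2 ↦ 1  ≥
φ = 1, ψ = 1 ↦ 1  ≥
So 3 of the 9 assignments meet the threshold.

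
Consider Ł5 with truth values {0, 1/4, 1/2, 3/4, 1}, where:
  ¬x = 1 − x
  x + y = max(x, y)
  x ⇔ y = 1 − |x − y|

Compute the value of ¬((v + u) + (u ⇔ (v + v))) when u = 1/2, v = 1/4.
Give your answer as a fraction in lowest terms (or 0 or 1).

v + u = 1/4 + 1/2 = 1/2
v + v = 1/4 + 1/4 = 1/4
u ⇔ (v + v) = 1/2 ⇔ 1/4 = 3/4
(v + u) + (u ⇔ (v + v)) = 1/2 + 3/4 = 3/4
¬((v + u) + (u ⇔ (v + v))) = ¬3/4 = 1/4

1/4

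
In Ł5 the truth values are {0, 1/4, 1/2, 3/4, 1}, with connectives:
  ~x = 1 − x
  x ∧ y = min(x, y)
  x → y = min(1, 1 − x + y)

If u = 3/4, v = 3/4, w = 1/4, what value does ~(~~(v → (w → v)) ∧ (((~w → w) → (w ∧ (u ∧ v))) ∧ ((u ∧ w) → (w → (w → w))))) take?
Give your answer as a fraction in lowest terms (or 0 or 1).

1/4

w → v = 1/4 → 3/4 = 1
v → (w → v) = 3/4 → 1 = 1
~(v → (w → v)) = ~1 = 0
~~(v → (w → v)) = ~0 = 1
~w = ~1/4 = 3/4
~w → w = 3/4 → 1/4 = 1/2
u ∧ v = 3/4 ∧ 3/4 = 3/4
w ∧ (u ∧ v) = 1/4 ∧ 3/4 = 1/4
(~w → w) → (w ∧ (u ∧ v)) = 1/2 → 1/4 = 3/4
u ∧ w = 3/4 ∧ 1/4 = 1/4
w → w = 1/4 → 1/4 = 1
w → (w → w) = 1/4 → 1 = 1
(u ∧ w) → (w → (w → w)) = 1/4 → 1 = 1
((~w → w) → (w ∧ (u ∧ v))) ∧ ((u ∧ w) → (w → (w → w))) = 3/4 ∧ 1 = 3/4
~~(v → (w → v)) ∧ (((~w → w) → (w ∧ (u ∧ v))) ∧ ((u ∧ w) → (w → (w → w)))) = 1 ∧ 3/4 = 3/4
~(~~(v → (w → v)) ∧ (((~w → w) → (w ∧ (u ∧ v))) ∧ ((u ∧ w) → (w → (w → w))))) = ~3/4 = 1/4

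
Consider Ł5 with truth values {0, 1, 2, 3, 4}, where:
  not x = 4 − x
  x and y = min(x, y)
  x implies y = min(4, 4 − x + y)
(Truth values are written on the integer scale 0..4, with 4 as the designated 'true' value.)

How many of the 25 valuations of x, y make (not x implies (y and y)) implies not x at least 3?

12

value 4: 9 assignments (counts)
value 3: 3 assignments (counts)
value 2: 4 assignments
value 1: 4 assignments
value 0: 5 assignments
So 12 of the 25 assignments meet the threshold.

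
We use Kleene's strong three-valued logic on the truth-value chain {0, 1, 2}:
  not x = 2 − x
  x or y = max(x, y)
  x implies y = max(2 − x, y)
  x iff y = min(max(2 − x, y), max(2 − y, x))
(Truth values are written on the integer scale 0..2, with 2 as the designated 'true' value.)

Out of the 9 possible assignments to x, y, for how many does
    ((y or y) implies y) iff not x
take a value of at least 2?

2

x = 0, y = 0 ↦ 2  ≥
x = 0, y = 1 ↦ 1  <
x = 0, y = 2 ↦ 2  ≥
x = 1, y = 0 ↦ 1  <
x = 1, y = 1 ↦ 1  <
x = 1, y = 2 ↦ 1  <
x = 2, y = 0 ↦ 0  <
x = 2, y = 1 ↦ 1  <
x = 2, y = 2 ↦ 0  <
So 2 of the 9 assignments meet the threshold.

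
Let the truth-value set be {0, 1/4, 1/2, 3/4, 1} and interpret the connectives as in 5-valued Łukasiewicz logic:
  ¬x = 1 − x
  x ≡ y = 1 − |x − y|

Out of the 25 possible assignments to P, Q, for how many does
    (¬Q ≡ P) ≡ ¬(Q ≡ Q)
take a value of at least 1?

value 1: 2 assignments (counts)
value 3/4: 4 assignments
value 1/2: 6 assignments
value 1/4: 8 assignments
value 0: 5 assignments
So 2 of the 25 assignments meet the threshold.

2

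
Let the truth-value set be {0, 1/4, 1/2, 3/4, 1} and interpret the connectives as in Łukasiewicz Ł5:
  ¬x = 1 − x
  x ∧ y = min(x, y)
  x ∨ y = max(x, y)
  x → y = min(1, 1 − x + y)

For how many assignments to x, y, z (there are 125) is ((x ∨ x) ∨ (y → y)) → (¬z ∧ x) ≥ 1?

value 1: 5 assignments (counts)
value 3/4: 15 assignments
value 1/2: 25 assignments
value 1/4: 35 assignments
value 0: 45 assignments
So 5 of the 125 assignments meet the threshold.

5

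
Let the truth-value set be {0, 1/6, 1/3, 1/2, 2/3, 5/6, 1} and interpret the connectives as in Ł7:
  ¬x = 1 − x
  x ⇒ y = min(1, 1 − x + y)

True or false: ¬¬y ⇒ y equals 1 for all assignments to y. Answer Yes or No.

Yes

y = 0 ↦ 1
y = 1/6 ↦ 1
y = 1/3 ↦ 1
y = 1/2 ↦ 1
y = 2/3 ↦ 1
y = 5/6 ↦ 1
y = 1 ↦ 1
Every assignment gives a value ≥ 1.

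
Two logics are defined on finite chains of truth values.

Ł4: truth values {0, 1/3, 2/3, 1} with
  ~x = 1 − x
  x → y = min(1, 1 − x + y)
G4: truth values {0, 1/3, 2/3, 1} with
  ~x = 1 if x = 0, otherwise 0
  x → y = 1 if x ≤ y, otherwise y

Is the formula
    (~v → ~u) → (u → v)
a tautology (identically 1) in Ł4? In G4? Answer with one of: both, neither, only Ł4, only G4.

In Ł4: every assignment gives 1 — tautology.
In G4: at u = 2/3, v = 1/3 the value is 1/3 — not a tautology.

only Ł4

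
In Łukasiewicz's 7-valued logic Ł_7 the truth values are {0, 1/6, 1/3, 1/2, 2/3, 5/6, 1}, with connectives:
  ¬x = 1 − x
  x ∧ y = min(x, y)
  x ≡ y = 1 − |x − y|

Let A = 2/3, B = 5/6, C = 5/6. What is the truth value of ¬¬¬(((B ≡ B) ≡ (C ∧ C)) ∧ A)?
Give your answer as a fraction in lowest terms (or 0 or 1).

1/3

B ≡ B = 5/6 ≡ 5/6 = 1
C ∧ C = 5/6 ∧ 5/6 = 5/6
(B ≡ B) ≡ (C ∧ C) = 1 ≡ 5/6 = 5/6
((B ≡ B) ≡ (C ∧ C)) ∧ A = 5/6 ∧ 2/3 = 2/3
¬(((B ≡ B) ≡ (C ∧ C)) ∧ A) = ¬2/3 = 1/3
¬¬(((B ≡ B) ≡ (C ∧ C)) ∧ A) = ¬1/3 = 2/3
¬¬¬(((B ≡ B) ≡ (C ∧ C)) ∧ A) = ¬2/3 = 1/3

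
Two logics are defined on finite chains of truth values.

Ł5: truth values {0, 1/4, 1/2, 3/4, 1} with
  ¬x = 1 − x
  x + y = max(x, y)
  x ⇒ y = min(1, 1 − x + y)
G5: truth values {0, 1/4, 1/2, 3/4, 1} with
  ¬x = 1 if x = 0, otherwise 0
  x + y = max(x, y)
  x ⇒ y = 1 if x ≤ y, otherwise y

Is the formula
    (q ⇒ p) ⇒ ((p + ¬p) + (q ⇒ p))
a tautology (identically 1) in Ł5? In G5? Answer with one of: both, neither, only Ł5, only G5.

In Ł5: every assignment gives 1 — tautology.
In G5: every assignment gives 1 — tautology.

both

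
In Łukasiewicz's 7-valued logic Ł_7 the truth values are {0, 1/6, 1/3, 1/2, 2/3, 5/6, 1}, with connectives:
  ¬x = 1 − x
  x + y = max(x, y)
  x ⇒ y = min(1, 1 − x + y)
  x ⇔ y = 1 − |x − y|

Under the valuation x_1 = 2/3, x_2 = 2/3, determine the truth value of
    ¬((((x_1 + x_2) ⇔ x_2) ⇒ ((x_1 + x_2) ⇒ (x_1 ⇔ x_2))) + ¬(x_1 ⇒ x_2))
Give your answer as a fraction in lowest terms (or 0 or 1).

x_1 + x_2 = 2/3 + 2/3 = 2/3
(x_1 + x_2) ⇔ x_2 = 2/3 ⇔ 2/3 = 1
x_1 + x_2 = 2/3 + 2/3 = 2/3
x_1 ⇔ x_2 = 2/3 ⇔ 2/3 = 1
(x_1 + x_2) ⇒ (x_1 ⇔ x_2) = 2/3 ⇒ 1 = 1
((x_1 + x_2) ⇔ x_2) ⇒ ((x_1 + x_2) ⇒ (x_1 ⇔ x_2)) = 1 ⇒ 1 = 1
x_1 ⇒ x_2 = 2/3 ⇒ 2/3 = 1
¬(x_1 ⇒ x_2) = ¬1 = 0
(((x_1 + x_2) ⇔ x_2) ⇒ ((x_1 + x_2) ⇒ (x_1 ⇔ x_2))) + ¬(x_1 ⇒ x_2) = 1 + 0 = 1
¬((((x_1 + x_2) ⇔ x_2) ⇒ ((x_1 + x_2) ⇒ (x_1 ⇔ x_2))) + ¬(x_1 ⇒ x_2)) = ¬1 = 0

0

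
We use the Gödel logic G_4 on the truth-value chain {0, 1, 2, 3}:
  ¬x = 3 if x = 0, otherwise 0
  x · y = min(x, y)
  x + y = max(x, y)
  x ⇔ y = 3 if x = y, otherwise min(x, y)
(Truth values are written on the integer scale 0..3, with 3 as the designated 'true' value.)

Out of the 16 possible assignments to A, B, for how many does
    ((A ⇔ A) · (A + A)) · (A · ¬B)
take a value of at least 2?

2

A = 0, B = 0 ↦ 0  <
A = 0, B = 1 ↦ 0  <
A = 0, B = 2 ↦ 0  <
A = 0, B = 3 ↦ 0  <
A = 1, B = 0 ↦ 1  <
A = 1, B = 1 ↦ 0  <
A = 1, B = 2 ↦ 0  <
A = 1, B = 3 ↦ 0  <
A = 2, B = 0 ↦ 2  ≥
A = 2, B = 1 ↦ 0  <
A = 2, B = 2 ↦ 0  <
A = 2, B = 3 ↦ 0  <
A = 3, B = 0 ↦ 3  ≥
A = 3, B = 1 ↦ 0  <
A = 3, B = 2 ↦ 0  <
A = 3, B = 3 ↦ 0  <
So 2 of the 16 assignments meet the threshold.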